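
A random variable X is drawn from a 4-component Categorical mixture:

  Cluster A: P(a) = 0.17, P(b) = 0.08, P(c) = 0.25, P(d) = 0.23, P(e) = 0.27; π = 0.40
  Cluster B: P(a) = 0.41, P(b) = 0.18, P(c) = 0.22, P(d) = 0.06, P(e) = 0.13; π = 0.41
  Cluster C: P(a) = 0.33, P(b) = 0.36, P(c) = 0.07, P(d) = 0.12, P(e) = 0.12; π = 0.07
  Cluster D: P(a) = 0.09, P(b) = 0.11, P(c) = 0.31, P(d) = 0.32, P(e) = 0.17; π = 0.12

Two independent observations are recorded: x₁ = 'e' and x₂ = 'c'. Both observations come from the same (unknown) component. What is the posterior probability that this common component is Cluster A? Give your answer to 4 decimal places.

0.5916

The responsibility of component k is π_k f_k(x) divided by Σ_j π_j f_j(x).
Since both observations come from the same component, the likelihood for component k is f_k(x₁)·f_k(x₂).
  L_A = [0.27] × [0.25] = 0.0675
  L_B = [0.13] × [0.22] = 0.0286
  L_C = [0.12] × [0.07] = 0.0084
  L_D = [0.17] × [0.31] = 0.0527
Prior × likelihood for each component:
  π_A·L_A = 0.40 × 0.0675 = 0.027
  π_B·L_B = 0.41 × 0.0286 = 0.011726
  π_C·L_C = 0.07 × 0.0084 = 0.000588
  π_D·L_D = 0.12 × 0.0527 = 0.006324
Sum: 0.027 + 0.011726 + 0.000588 + 0.006324 = 0.045638
Responsibility of Cluster A: 0.027 / 0.045638 ≈ 0.5916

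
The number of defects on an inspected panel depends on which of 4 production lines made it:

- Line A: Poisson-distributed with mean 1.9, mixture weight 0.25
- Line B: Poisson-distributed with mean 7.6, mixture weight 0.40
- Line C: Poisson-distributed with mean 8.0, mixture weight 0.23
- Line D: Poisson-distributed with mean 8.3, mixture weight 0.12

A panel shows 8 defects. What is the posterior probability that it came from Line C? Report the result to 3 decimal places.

0.308

The responsibility of component k is w_k f_k(x) divided by Σ_j w_j f_j(x).
Poisson probabilities:
  L_A = e^(−1.9)·1.9^8/8! = 0.000630012
  L_B = e^(−7.6)·7.6^8/8! = 0.13815
  L_C = e^(−8.0)·8.0^8/8! = 0.139587
  L_D = e^(−8.3)·8.3^8/8! = 0.138823
Weight by the priors:
  w_A·L_A = 0.25 × 0.000630012 = 0.000157503
  w_B·L_B = 0.40 × 0.13815 = 0.0552599
  w_C·L_C = 0.23 × 0.139587 = 0.0321049
  w_D·L_D = 0.12 × 0.138823 = 0.0166587
Normaliser: 0.000157503 + 0.0552599 + 0.0321049 + 0.0166587 = 0.104181
P(Line C | data) = 0.0321049 / 0.104181 ≈ 0.308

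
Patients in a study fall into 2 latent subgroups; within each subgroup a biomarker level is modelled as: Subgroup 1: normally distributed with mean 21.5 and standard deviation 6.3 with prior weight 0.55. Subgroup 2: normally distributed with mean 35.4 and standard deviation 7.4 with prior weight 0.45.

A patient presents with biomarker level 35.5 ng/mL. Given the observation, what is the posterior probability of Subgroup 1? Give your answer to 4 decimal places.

By Bayes' theorem, P(k | x) = w_k f_k(x) / Σ_j w_j f_j(x).
Normal densities:
  p_1 = 0.0053609
  p_2 = 0.0539062
Unnormalised posteriors:
  w_1·p_1 = 0.55 × 0.0053609 = 0.00294849
  w_2·p_2 = 0.45 × 0.0539062 = 0.0242578
Sum: 0.00294849 + 0.0242578 = 0.0272063
P(Subgroup 1 | x) = 0.00294849 / 0.0272063 ≈ 0.1084

0.1084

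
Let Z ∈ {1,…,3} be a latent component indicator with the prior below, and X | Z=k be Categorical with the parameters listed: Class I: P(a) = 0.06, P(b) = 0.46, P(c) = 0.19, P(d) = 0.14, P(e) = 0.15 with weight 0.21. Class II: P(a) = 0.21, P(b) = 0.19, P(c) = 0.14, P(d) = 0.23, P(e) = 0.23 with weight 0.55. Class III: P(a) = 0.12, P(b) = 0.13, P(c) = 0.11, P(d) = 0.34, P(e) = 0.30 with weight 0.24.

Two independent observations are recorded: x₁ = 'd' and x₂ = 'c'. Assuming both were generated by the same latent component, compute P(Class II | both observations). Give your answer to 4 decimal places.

Posterior ∝ prior × likelihood, so P(k | x) ∝ P(Z=k) f_k(x); normalise over all components.
Since both observations come from the same component, the likelihood for component k is f_k(x₁)·f_k(x₂).
  f_I = [P(d | comp) = 0.14] × [0.19] = 0.0266
  f_II = [P(d | comp) = 0.23] × [0.14] = 0.0322
  f_III = [P(d | comp) = 0.34] × [0.11] = 0.0374
Unnormalised posteriors:
  P(Z=I)·f_I = 0.21 × 0.0266 = 0.005586
  P(Z=II)·f_II = 0.55 × 0.0322 = 0.01771
  P(Z=III)·f_III = 0.24 × 0.0374 = 0.008976
Marginal: 0.005586 + 0.01771 + 0.008976 = 0.032272
P(Class II | x₁,x₂) ≈ 0.5488

0.5488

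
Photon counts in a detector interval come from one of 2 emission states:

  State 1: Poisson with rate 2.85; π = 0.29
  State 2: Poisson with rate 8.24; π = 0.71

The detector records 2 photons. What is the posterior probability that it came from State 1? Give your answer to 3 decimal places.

0.915

P(component k | x) = π_k·f_k(x) / marginal(x), where marginal(x) = Σ_j π_j·f_j(x).
Component likelihoods at x = 2 photons:
  f_1 = e^(−2.85)·2.85^2/2! = 0.23492
  f_2 = e^(−8.24)·8.24^2/2! = 0.00895855
Prior × likelihood for each component:
  π_1·f_1 = 0.29 × 0.23492 = 0.0681269
  π_2·f_2 = 0.71 × 0.00895855 = 0.00636057
Evidence: 0.0681269 + 0.00636057 = 0.0744874
Responsibility of State 1: 0.0681269 / 0.0744874 ≈ 0.915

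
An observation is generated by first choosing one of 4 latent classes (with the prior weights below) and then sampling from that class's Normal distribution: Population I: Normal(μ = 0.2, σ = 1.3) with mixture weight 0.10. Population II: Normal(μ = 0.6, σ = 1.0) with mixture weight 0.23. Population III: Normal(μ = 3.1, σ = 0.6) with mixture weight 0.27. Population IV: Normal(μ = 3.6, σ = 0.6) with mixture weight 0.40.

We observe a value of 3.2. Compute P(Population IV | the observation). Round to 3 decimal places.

0.539

The responsibility of component k is π_k f_k(x) divided by Σ_j π_j f_j(x).
Evaluate each component's likelihood at the observed value:
  p_I = (1/(1.3·√(2π)))·exp(−(3.2−0.2)²/(2·1.3²)) = 0.306879·exp(-2.66272) = 0.0214073
  p_II = (1/(1.0·√(2π)))·exp(−(3.2−0.6)²/(2·1.0²)) = 0.398942·exp(-3.38000) = 0.013583
  p_III = (1/(0.6·√(2π)))·exp(−(3.2−3.1)²/(2·0.6²)) = 0.664904·exp(-0.01389) = 0.655733
  p_IV = (1/(0.6·√(2π)))·exp(−(3.2−3.6)²/(2·0.6²)) = 0.664904·exp(-0.22222) = 0.532413
Weight by the priors:
  π_I·p_I = 0.10 × 0.0214073 = 0.00214073
  π_II·p_II = 0.23 × 0.013583 = 0.00312408
  π_III·p_III = 0.27 × 0.655733 = 0.177048
  π_IV·p_IV = 0.40 × 0.532413 = 0.212965
Normaliser: 0.00214073 + 0.00312408 + 0.177048 + 0.212965 = 0.395278
P(Population IV | x) = 0.212965 / 0.395278 ≈ 0.539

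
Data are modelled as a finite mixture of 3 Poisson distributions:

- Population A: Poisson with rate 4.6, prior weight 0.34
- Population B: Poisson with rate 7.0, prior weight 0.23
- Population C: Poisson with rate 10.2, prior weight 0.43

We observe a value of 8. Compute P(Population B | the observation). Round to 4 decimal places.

0.3210

P(component k | x) = w_k·f_k(x) / marginal(x), where marginal(x) = Σ_j w_j·f_j(x).
Component likelihoods at x = 8:
  f_A = 0.049979
  f_B = 0.130377
  f_C = 0.108013
Unnormalised posteriors:
  w_A·f_A = 0.34 × 0.049979 = 0.0169929
  w_B·f_B = 0.23 × 0.130377 = 0.0299868
  w_C·f_C = 0.43 × 0.108013 = 0.0464457
Sum: 0.0169929 + 0.0299868 + 0.0464457 = 0.0934254
P(Population B | the observation) ≈ 0.3210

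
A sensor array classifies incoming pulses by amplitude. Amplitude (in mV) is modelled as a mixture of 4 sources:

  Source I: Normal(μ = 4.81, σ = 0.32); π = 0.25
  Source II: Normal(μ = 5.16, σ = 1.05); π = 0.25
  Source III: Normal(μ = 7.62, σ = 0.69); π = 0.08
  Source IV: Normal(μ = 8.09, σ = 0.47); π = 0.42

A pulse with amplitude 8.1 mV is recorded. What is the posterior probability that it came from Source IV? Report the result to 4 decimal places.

0.9032

Apply Bayes' rule: the posterior for each component is proportional to its prior times its likelihood at x.
Component likelihoods at x = 8.1 mV:
  f_I = (1/(0.32·√(2π)))·exp(−(8.1−4.81)²/(2·0.32²)) = 1.246695·exp(-52.85205) = 1.38805e-23
  f_II = (1/(1.05·√(2π)))·exp(−(8.1−5.16)²/(2·1.05²)) = 0.379945·exp(-3.92000) = 0.00753853
  f_III = (1/(0.69·√(2π)))·exp(−(8.1−7.62)²/(2·0.69²)) = 0.578177·exp(-0.24197) = 0.453917
  f_IV = (1/(0.47·√(2π)))·exp(−(8.1−8.09)²/(2·0.47²)) = 0.848813·exp(-0.00023) = 0.848621
Prior × likelihood for each component:
  P(Z=I)·f_I = 0.25 × 1.38805e-23 = 3.47013e-24
  P(Z=II)·f_II = 0.25 × 0.00753853 = 0.00188463
  P(Z=III)·f_III = 0.08 × 0.453917 = 0.0363134
  P(Z=IV)·f_IV = 0.42 × 0.848621 = 0.356421
Marginal: 3.47013e-24 + 0.00188463 + 0.0363134 + 0.356421 = 0.394619
Responsibility of Source IV: 0.356421 / 0.394619 ≈ 0.9032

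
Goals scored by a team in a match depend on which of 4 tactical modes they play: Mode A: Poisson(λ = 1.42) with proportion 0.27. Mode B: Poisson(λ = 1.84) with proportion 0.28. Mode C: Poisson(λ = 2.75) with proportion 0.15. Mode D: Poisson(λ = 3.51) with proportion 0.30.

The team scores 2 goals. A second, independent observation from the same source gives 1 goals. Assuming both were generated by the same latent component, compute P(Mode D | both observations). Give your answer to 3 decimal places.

0.102

P(component k | x) = P(Z=k)·f_k(x) / marginal(x), where marginal(x) = Σ_j P(Z=j)·f_j(x).
Since both observations come from the same component, the likelihood for component k is f_k(x₁)·f_k(x₂).
  f_A = [e^(−1.42)·1.42^2/2! = 0.243696] × [0.343234] = 0.0836448
  f_B = [e^(−1.84)·1.84^2/2! = 0.268846] × [0.292224] = 0.0785633
  f_C = [e^(−2.75)·2.75^2/2! = 0.241727] × [0.175802] = 0.042496
  f_D = [e^(−3.51)·3.51^2/2! = 0.184166] × [0.104938] = 0.0193261
Unnormalised posteriors:
  P(Z=A)·f_A = 0.27 × 0.0836448 = 0.0225841
  P(Z=B)·f_B = 0.28 × 0.0785633 = 0.0219977
  P(Z=C)·f_C = 0.15 × 0.042496 = 0.00637441
  P(Z=D)·f_D = 0.30 × 0.0193261 = 0.00579783
Denominator: 0.0225841 + 0.0219977 + 0.00637441 + 0.00579783 = 0.056754
Responsibility of Mode D: 0.00579783 / 0.056754 ≈ 0.102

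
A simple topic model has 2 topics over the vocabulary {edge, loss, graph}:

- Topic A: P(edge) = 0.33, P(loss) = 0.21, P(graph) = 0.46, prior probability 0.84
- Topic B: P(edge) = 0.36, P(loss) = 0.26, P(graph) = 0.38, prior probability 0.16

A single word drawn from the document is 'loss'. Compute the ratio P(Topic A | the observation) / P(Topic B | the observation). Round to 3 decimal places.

4.240

Posterior odds = (π_i f_i(x)) / (π_j f_j(x)); the normalising sum cancels.
Categorical probabilities:
  L_A = 0.21
  L_B = 0.26
0.1764 / 0.0416 ≈ 4.240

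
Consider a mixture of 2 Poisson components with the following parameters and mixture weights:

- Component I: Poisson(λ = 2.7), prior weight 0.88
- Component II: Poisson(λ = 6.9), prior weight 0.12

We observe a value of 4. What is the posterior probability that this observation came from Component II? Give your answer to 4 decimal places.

0.0802

Posterior ∝ prior × likelihood, so P(k | x) ∝ π_k f_k(x); normalise over all components.
Poisson probabilities:
  L_I = e^(−2.7)·2.7^4/4! = 0.148816
  L_II = e^(−6.9)·6.9^4/4! = 0.0951816
Weight by the priors:
  π_I·L_I = 0.88 × 0.148816 = 0.130958
  π_II·L_II = 0.12 × 0.0951816 = 0.0114218
Denominator: 0.130958 + 0.0114218 = 0.14238
P(Component II | data) = 0.0114218 / 0.14238 ≈ 0.0802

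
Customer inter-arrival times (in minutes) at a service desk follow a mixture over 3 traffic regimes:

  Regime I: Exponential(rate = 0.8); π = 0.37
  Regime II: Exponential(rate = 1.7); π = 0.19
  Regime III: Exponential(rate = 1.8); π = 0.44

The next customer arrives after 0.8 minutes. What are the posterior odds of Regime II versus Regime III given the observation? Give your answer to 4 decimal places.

0.4418

Only the two components matter; the odds are (w_i f_i(x)) / (w_j f_j(x)).
Evaluate each component's likelihood at the observed value:
  f_I = 0.421834
  f_II = 0.436323
  f_III = 0.42647
0.0829014 / 0.187647 ≈ 0.4418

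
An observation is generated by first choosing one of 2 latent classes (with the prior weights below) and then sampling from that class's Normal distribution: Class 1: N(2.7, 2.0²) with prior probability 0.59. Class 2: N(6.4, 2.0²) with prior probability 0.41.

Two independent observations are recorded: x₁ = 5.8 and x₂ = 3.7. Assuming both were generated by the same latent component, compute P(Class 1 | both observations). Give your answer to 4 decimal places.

The responsibility of component k is π_k f_k(x) divided by Σ_j π_j f_j(x).
Since both observations come from the same component, the likelihood for component k is f_k(x₁)·f_k(x₂).
  p_1 = [(1/(2.0·√(2π)))·exp(−(5.8−2.7)²/(2·2.0²)) = 0.199471·exp(-1.20125) = 0.0600045] × [0.176033] = 0.0105628
  p_2 = [(1/(2.0·√(2π)))·exp(−(5.8−6.4)²/(2·2.0²)) = 0.199471·exp(-0.04500) = 0.190694] × [0.0801917] = 0.0152921
Unnormalised posteriors:
  π_1·p_1 = 0.59 × 0.0105628 = 0.00623202
  π_2·p_2 = 0.41 × 0.0152921 = 0.00626975
Normaliser: 0.00623202 + 0.00626975 = 0.0125018
So the posterior for Class 1 is 0.00623202 / 0.0125018 ≈ 0.4985.

0.4985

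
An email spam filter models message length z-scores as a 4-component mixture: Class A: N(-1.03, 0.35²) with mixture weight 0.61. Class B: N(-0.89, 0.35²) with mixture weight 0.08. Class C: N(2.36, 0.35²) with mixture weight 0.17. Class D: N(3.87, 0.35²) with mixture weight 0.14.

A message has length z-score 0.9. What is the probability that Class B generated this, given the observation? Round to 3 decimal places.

P(component k | x) = w_k·f_k(x) / marginal(x), where marginal(x) = Σ_j w_j·f_j(x).
Evaluate each component's likelihood at the observed value:
  L_A = 2.84427e-07
  L_B = 2.38318e-06
  L_C = 0.000189803
  L_D = 2.63418e-16
Unnormalised posteriors:
  w_A·L_A = 0.61 × 2.84427e-07 = 1.735e-07
  w_B·L_B = 0.08 × 2.38318e-06 = 1.90654e-07
  w_C·L_C = 0.17 × 0.000189803 = 3.22665e-05
  w_D·L_D = 0.14 × 2.63418e-16 = 3.68785e-17
Normaliser: 1.735e-07 + 1.90654e-07 + 3.22665e-05 + 3.68785e-17 = 3.26306e-05
P(Class B | the observation) = 1.90654e-07 / 3.26306e-05 ≈ 0.006

0.006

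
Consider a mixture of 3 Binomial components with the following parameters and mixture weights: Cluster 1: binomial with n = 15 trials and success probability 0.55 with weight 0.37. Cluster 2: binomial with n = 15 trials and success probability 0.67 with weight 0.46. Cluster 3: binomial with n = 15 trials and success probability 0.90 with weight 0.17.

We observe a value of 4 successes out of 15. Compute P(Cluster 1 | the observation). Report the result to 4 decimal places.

0.9172

P(component k | x) = π_k·f_k(x) / marginal(x), where marginal(x) = Σ_j π_j·f_j(x).
Evaluate each component's likelihood at the observed value:
  L_1 = C(15,4)·0.55^4·0.45^11 = 1365·0.0915063·0.000153228 = 0.0191391
  L_2 = C(15,4)·0.67^4·0.33^11 = 1365·0.201511·5.05421e-06 = 0.00139023
  L_3 = C(15,4)·0.90^4·0.10^11 = 1365·0.6561·1e-11 = 8.95576e-09
Weight by the priors:
  π_1·L_1 = 0.37 × 0.0191391 = 0.00708146
  π_2·L_2 = 0.46 × 0.00139023 = 0.000639504
  π_3·L_3 = 0.17 × 8.95576e-09 = 1.52248e-09
Normaliser: 0.00708146 + 0.000639504 + 1.52248e-09 = 0.00772096
Responsibility of Cluster 1: 0.00708146 / 0.00772096 ≈ 0.9172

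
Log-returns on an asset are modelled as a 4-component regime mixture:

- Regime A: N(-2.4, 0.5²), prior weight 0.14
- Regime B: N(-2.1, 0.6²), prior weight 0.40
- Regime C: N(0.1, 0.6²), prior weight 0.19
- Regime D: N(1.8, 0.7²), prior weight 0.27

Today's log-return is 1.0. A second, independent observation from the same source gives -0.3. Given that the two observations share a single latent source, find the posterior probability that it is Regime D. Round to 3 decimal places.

Posterior ∝ prior × likelihood, so P(k | x) ∝ π_k f_k(x); normalise over all components.
Since both observations come from the same component, the likelihood for component k is f_k(x₁)·f_k(x₂).
  f_A = [(1/(0.5·√(2π)))·exp(−(1.0−-2.4)²/(2·0.5²)) = 0.797885·exp(-23.12000) = 7.26192e-11] × [0.000117886] = 8.5608e-15
  f_B = [(1/(0.6·√(2π)))·exp(−(1.0−-2.1)²/(2·0.6²)) = 0.664904·exp(-13.34722) = 1.06202e-06] × [0.00738641] = 7.84454e-09
  f_C = [(1/(0.6·√(2π)))·exp(−(1.0−0.1)²/(2·0.6²)) = 0.664904·exp(-1.12500) = 0.215863] × [0.532413] = 0.114928
  f_D = [(1/(0.7·√(2π)))·exp(−(1.0−1.8)²/(2·0.7²)) = 0.569918·exp(-0.65306) = 0.296614] × [0.00633121] = 0.00187792
Weight by the priors:
  π_A·f_A = 0.14 × 8.5608e-15 = 1.19851e-15
  π_B·f_B = 0.40 × 7.84454e-09 = 3.13782e-09
  π_C·f_C = 0.19 × 0.114928 = 0.0218364
  π_D·f_D = 0.27 × 0.00187792 = 0.000507039
Evidence: 1.19851e-15 + 3.13782e-09 + 0.0218364 + 0.000507039 = 0.0223434
P(Regime D | x) = 0.000507039 / 0.0223434 ≈ 0.023

0.023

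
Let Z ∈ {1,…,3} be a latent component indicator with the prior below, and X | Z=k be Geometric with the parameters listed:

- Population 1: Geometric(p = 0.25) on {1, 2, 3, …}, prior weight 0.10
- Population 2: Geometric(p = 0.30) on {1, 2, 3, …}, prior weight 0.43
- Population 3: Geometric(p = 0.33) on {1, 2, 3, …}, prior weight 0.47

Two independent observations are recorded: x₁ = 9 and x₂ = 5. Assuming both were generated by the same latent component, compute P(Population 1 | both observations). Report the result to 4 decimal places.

By Bayes' theorem, P(k | x) = π_k f_k(x) / Σ_j π_j f_j(x).
Since both observations come from the same component, the likelihood for component k is f_k(x₁)·f_k(x₂).
  L_1 = [0.25·(1−0.25)^8 = 0.25·0.100113 = 0.0250282] × [0.0791016] = 0.00197977
  L_2 = [0.30·(1−0.30)^8 = 0.30·0.057648 = 0.0172944] × [0.07203] = 0.00124572
  L_3 = [0.33·(1−0.33)^8 = 0.33·0.0406068 = 0.0134002] × [0.0664987] = 0.000891098
Weight by the priors:
  π_1·L_1 = 0.10 × 0.00197977 = 0.000197977
  π_2·L_2 = 0.43 × 0.00124572 = 0.000535658
  π_3·L_3 = 0.47 × 0.000891098 = 0.000418816
Evidence: 0.000197977 + 0.000535658 + 0.000418816 = 0.00115245
So the posterior for Population 1 is 0.000197977 / 0.00115245 ≈ 0.1718.

0.1718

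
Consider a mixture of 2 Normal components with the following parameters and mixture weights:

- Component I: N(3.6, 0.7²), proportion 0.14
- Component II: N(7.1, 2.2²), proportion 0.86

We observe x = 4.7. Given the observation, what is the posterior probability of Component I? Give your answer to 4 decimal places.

0.2125

Posterior ∝ prior × likelihood, so P(k | x) ∝ π_k f_k(x); normalise over all components.
Normal densities:
  f_I = (1/(0.7·√(2π)))·exp(−(4.7−3.6)²/(2·0.7²)) = 0.569918·exp(-1.23469) = 0.165803
  f_II = (1/(2.2·√(2π)))·exp(−(4.7−7.1)²/(2·2.2²)) = 0.181337·exp(-0.59504) = 0.100015
Unnormalised posteriors:
  π_I·f_I = 0.14 × 0.165803 = 0.0232124
  π_II·f_II = 0.86 × 0.100015 = 0.0860127
Denominator: 0.0232124 + 0.0860127 = 0.109225
P(Component I | x) ≈ 0.2125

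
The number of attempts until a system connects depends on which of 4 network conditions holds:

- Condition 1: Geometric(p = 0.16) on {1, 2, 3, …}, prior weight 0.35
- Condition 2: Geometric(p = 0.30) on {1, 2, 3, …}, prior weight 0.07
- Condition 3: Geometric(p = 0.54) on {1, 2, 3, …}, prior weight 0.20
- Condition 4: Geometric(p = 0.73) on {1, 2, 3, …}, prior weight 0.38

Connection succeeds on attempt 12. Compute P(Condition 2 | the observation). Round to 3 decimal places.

P(component k | x) = π_k·f_k(x) / marginal(x), where marginal(x) = Σ_j π_j·f_j(x).
Geometric probabilities:
  L_1 = 0.16·(1−0.16)^11 = 0.16·0.146917 = 0.0235067
  L_2 = 0.30·(1−0.30)^11 = 0.30·0.0197733 = 0.00593198
  L_3 = 0.54·(1−0.54)^11 = 0.54·0.000195135 = 0.000105373
  L_4 = 0.73·(1−0.73)^11 = 0.73·5.55906e-07 = 4.05811e-07
Prior × likelihood for each component:
  π_1·L_1 = 0.35 × 0.0235067 = 0.00822735
  π_2·L_2 = 0.07 × 0.00593198 = 0.000415239
  π_3·L_3 = 0.20 × 0.000105373 = 2.10746e-05
  π_4·L_4 = 0.38 × 4.05811e-07 = 1.54208e-07
Normaliser: 0.00822735 + 0.000415239 + 2.10746e-05 + 1.54208e-07 = 0.00866382
Responsibility of Condition 2: 0.000415239 / 0.00866382 ≈ 0.048

0.048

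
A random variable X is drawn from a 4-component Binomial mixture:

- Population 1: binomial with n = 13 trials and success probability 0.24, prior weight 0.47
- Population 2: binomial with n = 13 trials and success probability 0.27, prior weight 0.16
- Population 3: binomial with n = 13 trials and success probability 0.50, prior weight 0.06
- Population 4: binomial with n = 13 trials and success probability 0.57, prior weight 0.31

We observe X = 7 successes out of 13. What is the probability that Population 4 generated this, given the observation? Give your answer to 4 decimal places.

0.7322

P(component k | x) = P(Z=k)·f_k(x) / marginal(x), where marginal(x) = Σ_j P(Z=j)·f_j(x).
Binomial probabilities:
  p_1 = C(13,7)·0.24^7·0.76^6 = 1716·4.58647e-05·0.1927 = 0.0151662
  p_2 = C(13,7)·0.27^7·0.73^6 = 1716·0.000104604·0.151334 = 0.0271644
  p_3 = C(13,7)·0.50^7·0.50^6 = 1716·0.0078125·0.015625 = 0.209473
  p_4 = C(13,7)·0.57^7·0.43^6 = 1716·0.019549·0.00632136 = 0.212057
Weight by the priors:
  P(Z=1)·p_1 = 0.47 × 0.0151662 = 0.00712813
  P(Z=2)·p_2 = 0.16 × 0.0271644 = 0.00434631
  P(Z=3)·p_3 = 0.06 × 0.209473 = 0.0125684
  P(Z=4)·p_4 = 0.31 × 0.212057 = 0.0657376
Denominator: 0.00712813 + 0.00434631 + 0.0125684 + 0.0657376 = 0.0897804
P(Population 4 | data) = 0.0657376 / 0.0897804 ≈ 0.7322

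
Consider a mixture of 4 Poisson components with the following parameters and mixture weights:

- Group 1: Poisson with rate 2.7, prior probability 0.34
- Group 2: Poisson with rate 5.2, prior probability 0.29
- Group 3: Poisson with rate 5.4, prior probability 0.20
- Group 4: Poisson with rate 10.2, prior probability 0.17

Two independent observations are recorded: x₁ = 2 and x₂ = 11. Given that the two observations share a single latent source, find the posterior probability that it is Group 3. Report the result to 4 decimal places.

0.3854

By Bayes' theorem, P(k | x) = π_k f_k(x) / Σ_j π_j f_j(x).
Since both observations come from the same component, the likelihood for component k is f_k(x₁)·f_k(x₂).
  f_1 = [e^(−2.7)·2.7^2/2! = 0.244964] × [9.35946e-05] = 2.29273e-05
  f_2 = [e^(−5.2)·5.2^2/2! = 0.074584] × [0.0103884] = 0.00077481
  f_3 = [e^(−5.4)·5.4^2/2! = 0.0658518] × [0.0128821] = 0.000848306
  f_4 = [e^(−10.2)·10.2^2/2! = 0.0019336] × [0.115782] = 0.000223877
Prior × likelihood for each component:
  π_1·f_1 = 0.34 × 2.29273e-05 = 7.79528e-06
  π_2·f_2 = 0.29 × 0.00077481 = 0.000224695
  π_3·f_3 = 0.20 × 0.000848306 = 0.000169661
  π_4·f_4 = 0.17 × 0.000223877 = 3.80591e-05
Sum: 7.79528e-06 + 0.000224695 + 0.000169661 + 3.80591e-05 = 0.00044021
P(Group 3 | x₁,x₂) = 0.000169661 / 0.00044021 ≈ 0.3854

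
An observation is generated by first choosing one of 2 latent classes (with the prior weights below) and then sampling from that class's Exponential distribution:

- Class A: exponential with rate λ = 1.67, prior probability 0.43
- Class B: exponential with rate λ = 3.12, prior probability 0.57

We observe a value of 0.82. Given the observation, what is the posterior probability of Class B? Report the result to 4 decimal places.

P(component k | x) = π_k·f_k(x) / marginal(x), where marginal(x) = Σ_j π_j·f_j(x).
Exponential densities:
  p_A = 0.424613
  p_B = 0.241577
Weight by the priors:
  π_A·p_A = 0.43 × 0.424613 = 0.182584
  π_B·p_B = 0.57 × 0.241577 = 0.137699
Denominator: 0.182584 + 0.137699 = 0.320283
P(Class B | data) = 0.137699 / 0.320283 ≈ 0.4299

0.4299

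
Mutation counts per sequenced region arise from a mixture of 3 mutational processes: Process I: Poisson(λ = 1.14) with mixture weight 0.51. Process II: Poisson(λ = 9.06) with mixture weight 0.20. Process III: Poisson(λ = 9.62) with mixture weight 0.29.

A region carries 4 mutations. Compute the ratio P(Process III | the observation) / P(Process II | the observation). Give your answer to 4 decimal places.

Since P(k|x) ∝ P(Z=k) f_k(x), the posterior odds are P(Z=i) f_i(x) / (P(Z=j) f_j(x)).
Component likelihoods at x = 4 mutations:
  p_I = 0.0225067
  p_II = 0.0326282
  p_III = 0.0236906
0.00687028 / 0.00652565 ≈ 1.0528

1.0528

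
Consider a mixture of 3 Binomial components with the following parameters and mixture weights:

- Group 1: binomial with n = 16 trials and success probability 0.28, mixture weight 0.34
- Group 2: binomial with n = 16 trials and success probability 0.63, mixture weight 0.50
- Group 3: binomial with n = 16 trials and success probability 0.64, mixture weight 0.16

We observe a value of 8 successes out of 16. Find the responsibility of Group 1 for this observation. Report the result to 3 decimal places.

0.141

Posterior ∝ prior × likelihood, so P(k | x) ∝ π_k f_k(x); normalise over all components.
Binomial probabilities:
  p_1 = 0.0351158
  p_2 = 0.11218
  p_3 = 0.102197
Multiply by the mixture weights:
  π_1·p_1 = 0.34 × 0.0351158 = 0.0119394
  π_2·p_2 = 0.50 × 0.11218 = 0.0560902
  π_3·p_3 = 0.16 × 0.102197 = 0.0163515
Sum: 0.0119394 + 0.0560902 + 0.0163515 = 0.0843811
P(Group 1 | x) = 0.0119394 / 0.0843811 ≈ 0.141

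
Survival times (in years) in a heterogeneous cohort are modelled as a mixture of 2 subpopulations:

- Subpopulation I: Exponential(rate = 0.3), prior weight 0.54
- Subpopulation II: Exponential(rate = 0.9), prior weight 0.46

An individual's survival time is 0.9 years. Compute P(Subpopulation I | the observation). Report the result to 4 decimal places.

0.4017

Posterior ∝ prior × likelihood, so P(k | x) ∝ π_k f_k(x); normalise over all components.
Exponential densities:
  p_I = 0.3·e^(−0.3·0.9) = 0.3·e^(−0.2700) = 0.229014
  p_II = 0.9·e^(−0.9·0.9) = 0.9·e^(−0.8100) = 0.400372
Weight by the priors:
  π_I·p_I = 0.54 × 0.229014 = 0.123667
  π_II·p_II = 0.46 × 0.400372 = 0.184171
Evidence: 0.123667 + 0.184171 = 0.307839
P(Subpopulation I | 0.9 years) = 0.123667 / 0.307839 ≈ 0.4017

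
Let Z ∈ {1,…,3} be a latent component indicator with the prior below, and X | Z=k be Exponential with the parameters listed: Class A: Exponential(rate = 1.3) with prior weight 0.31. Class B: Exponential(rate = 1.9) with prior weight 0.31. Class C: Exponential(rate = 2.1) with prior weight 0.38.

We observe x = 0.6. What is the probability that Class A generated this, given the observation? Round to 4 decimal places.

The responsibility of component k is π_k f_k(x) divided by Σ_j π_j f_j(x).
Exponential densities:
  p_A = 1.3·e^(−1.3·0.6) = 1.3·e^(−0.7800) = 0.595928
  p_B = 1.9·e^(−1.9·0.6) = 1.9·e^(−1.1400) = 0.607656
  p_C = 2.1·e^(−2.1·0.6) = 2.1·e^(−1.2600) = 0.595673
Weight by the priors:
  π_A·p_A = 0.31 × 0.595928 = 0.184738
  π_B·p_B = 0.31 × 0.607656 = 0.188373
  π_C·p_C = 0.38 × 0.595673 = 0.226356
Normaliser: 0.184738 + 0.188373 + 0.226356 = 0.599467
P(Class A | 0.6) = 0.184738 / 0.599467 ≈ 0.3082

0.3082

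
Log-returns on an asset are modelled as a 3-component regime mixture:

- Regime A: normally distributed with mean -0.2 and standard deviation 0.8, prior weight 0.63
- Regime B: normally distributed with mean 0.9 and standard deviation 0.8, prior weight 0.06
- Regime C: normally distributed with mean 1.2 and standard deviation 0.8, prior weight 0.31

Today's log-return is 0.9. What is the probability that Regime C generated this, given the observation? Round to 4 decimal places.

P(component k | x) = w_k·f_k(x) / marginal(x), where marginal(x) = Σ_j w_j·f_j(x).
Evaluate each component's likelihood at the observed value:
  p_A = 0.193765
  p_B = 0.498678
  p_C = 0.464819
Multiply by the mixture weights:
  w_A·p_A = 0.63 × 0.193765 = 0.122072
  w_B·p_B = 0.06 × 0.498678 = 0.0299207
  w_C·p_C = 0.31 × 0.464819 = 0.144094
Denominator: 0.122072 + 0.0299207 + 0.144094 = 0.296087
P(Regime C | data) ≈ 0.4867

0.4867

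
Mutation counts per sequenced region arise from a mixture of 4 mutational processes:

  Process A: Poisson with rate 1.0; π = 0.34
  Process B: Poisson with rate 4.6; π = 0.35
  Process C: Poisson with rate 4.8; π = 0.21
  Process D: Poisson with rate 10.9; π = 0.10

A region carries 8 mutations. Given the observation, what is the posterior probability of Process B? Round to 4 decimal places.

P(component k | x) = P(Z=k)·f_k(x) / marginal(x), where marginal(x) = Σ_j P(Z=j)·f_j(x).
Evaluate each component's likelihood at the observed value:
  f_A = e^(−1.0)·1.0^8/8! = 9.12399e-06
  f_B = e^(−4.6)·4.6^8/8! = 0.049979
  f_C = e^(−4.8)·4.8^8/8! = 0.057517
  f_D = e^(−10.9)·10.9^8/8! = 0.0912182
Multiply by the mixture weights:
  P(Z=A)·f_A = 0.34 × 9.12399e-06 = 3.10216e-06
  P(Z=B)·f_B = 0.35 × 0.049979 = 0.0174926
  P(Z=C)·f_C = 0.21 × 0.057517 = 0.0120786
  P(Z=D)·f_D = 0.10 × 0.0912182 = 0.00912182
Normaliser: 3.10216e-06 + 0.0174926 + 0.0120786 + 0.00912182 = 0.0386961
Responsibility of Process B: 0.0174926 / 0.0386961 ≈ 0.4521

0.4521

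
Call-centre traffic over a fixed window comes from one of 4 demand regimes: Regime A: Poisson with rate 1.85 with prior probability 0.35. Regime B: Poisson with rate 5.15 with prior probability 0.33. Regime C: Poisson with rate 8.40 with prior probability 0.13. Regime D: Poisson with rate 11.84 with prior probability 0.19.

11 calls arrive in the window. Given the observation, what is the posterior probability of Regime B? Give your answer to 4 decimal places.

0.0900

Posterior ∝ prior × likelihood, so P(k | x) ∝ π_k f_k(x); normalise over all components.
Evaluate each component's likelihood at the observed value:
  p_A = e^(−1.85)·1.85^11/11! = 3.42207e-06
  p_B = e^(−5.15)·5.15^11/11! = 0.0098199
  p_C = e^(−8.40)·8.40^11/11! = 0.0827642
  p_D = e^(−11.84)·11.84^11/11! = 0.115789
Prior × likelihood for each component:
  π_A·p_A = 0.35 × 3.42207e-06 = 1.19772e-06
  π_B·p_B = 0.33 × 0.0098199 = 0.00324057
  π_C·p_C = 0.13 × 0.0827642 = 0.0107594
  π_D·p_D = 0.19 × 0.115789 = 0.0219999
Evidence: 1.19772e-06 + 0.00324057 + 0.0107594 + 0.0219999 = 0.036001
So the posterior for Regime B is 0.00324057 / 0.036001 ≈ 0.0900.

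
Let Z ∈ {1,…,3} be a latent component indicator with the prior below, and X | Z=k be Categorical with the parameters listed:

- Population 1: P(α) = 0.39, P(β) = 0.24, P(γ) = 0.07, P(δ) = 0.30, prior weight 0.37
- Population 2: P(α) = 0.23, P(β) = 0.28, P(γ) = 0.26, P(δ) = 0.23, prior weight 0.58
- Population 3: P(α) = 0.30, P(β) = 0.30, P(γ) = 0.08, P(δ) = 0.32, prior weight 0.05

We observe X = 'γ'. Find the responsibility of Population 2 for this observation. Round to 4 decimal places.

By Bayes' theorem, P(k | x) = π_k f_k(x) / Σ_j π_j f_j(x).
Evaluate each component's likelihood at the observed value:
  f_1 = 0.07
  f_2 = 0.26
  f_3 = 0.08
Multiply by the mixture weights:
  π_1·f_1 = 0.37 × 0.07 = 0.0259
  π_2·f_2 = 0.58 × 0.26 = 0.1508
  π_3·f_3 = 0.05 × 0.08 = 0.004
Normaliser: 0.0259 + 0.1508 + 0.004 = 0.1807
Responsibility of Population 2: 0.1508 / 0.1807 ≈ 0.8345

0.8345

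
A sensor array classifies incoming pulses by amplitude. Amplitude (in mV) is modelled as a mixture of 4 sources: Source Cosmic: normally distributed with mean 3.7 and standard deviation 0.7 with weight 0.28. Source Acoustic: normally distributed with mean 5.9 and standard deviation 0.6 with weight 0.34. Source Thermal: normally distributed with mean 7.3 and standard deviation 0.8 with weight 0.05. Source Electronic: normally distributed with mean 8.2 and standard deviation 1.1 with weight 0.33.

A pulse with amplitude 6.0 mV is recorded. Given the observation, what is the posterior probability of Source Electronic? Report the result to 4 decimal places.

0.0657

Apply Bayes' rule: the posterior for each component is proportional to its prior times its likelihood at x.
Normal densities:
  f_Cosmic = 0.00257934
  f_Acoustic = 0.655733
  f_Thermal = 0.133173
  f_Electronic = 0.0490827
Unnormalised posteriors:
  w_Cosmic·f_Cosmic = 0.28 × 0.00257934 = 0.000722214
  w_Acoustic·f_Acoustic = 0.34 × 0.655733 = 0.222949
  w_Thermal·f_Thermal = 0.05 × 0.133173 = 0.00665864
  w_Electronic·f_Electronic = 0.33 × 0.0490827 = 0.0161973
Evidence: 0.000722214 + 0.222949 + 0.00665864 + 0.0161973 = 0.246527
So the posterior for Source Electronic is 0.0161973 / 0.246527 ≈ 0.0657.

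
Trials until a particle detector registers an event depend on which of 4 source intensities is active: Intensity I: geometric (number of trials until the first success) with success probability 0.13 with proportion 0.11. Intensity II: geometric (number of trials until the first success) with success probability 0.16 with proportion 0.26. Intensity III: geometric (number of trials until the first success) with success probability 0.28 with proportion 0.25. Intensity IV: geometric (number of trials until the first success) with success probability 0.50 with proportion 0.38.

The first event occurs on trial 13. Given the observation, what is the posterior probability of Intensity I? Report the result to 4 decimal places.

The responsibility of component k is P(Z=k) f_k(x) divided by Σ_j P(Z=j) f_j(x).
Evaluate each component's likelihood at the observed value:
  p_I = 0.0244441
  p_II = 0.0197456
  p_III = 0.00543435
  p_IV = 0.00012207
Unnormalised posteriors:
  P(Z=I)·p_I = 0.11 × 0.0244441 = 0.00268885
  P(Z=II)·p_II = 0.26 × 0.0197456 = 0.00513387
  P(Z=III)·p_III = 0.25 × 0.00543435 = 0.00135859
  P(Z=IV)·p_IV = 0.38 × 0.00012207 = 4.63867e-05
Normaliser: 0.00268885 + 0.00513387 + 0.00135859 + 4.63867e-05 = 0.0092277
Responsibility of Intensity I: 0.00268885 / 0.0092277 ≈ 0.2914

0.2914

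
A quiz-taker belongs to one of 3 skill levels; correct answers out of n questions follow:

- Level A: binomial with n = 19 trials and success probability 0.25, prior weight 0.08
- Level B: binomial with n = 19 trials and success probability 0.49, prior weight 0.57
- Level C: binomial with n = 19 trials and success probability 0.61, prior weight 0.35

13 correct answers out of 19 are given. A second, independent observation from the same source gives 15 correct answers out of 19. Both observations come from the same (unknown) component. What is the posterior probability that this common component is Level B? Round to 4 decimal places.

0.0491

Posterior ∝ prior × likelihood, so P(k | x) ∝ w_k f_k(x); normalise over all components.
Since both observations come from the same component, the likelihood for component k is f_k(x₁)·f_k(x₂).
  L_A = [C(19,13)·0.25^13·0.75^6 = 27132·1.49012e-08·0.177979 = 7.19564e-05] × [1.14217e-06] = 8.21861e-11
  L_B = [C(19,13)·0.49^13·0.51^6 = 27132·9.38748e-05·0.0175963 = 0.0448179] × [0.00591025] = 0.000264885
  L_C = [C(19,13)·0.61^13·0.39^6 = 27132·0.00161915·0.00351874 = 0.154581] × [0.0540244] = 0.00835116
Weight by the priors:
  w_A·L_A = 0.08 × 8.21861e-11 = 6.57489e-12
  w_B·L_B = 0.57 × 0.000264885 = 0.000150985
  w_C·L_C = 0.35 × 0.00835116 = 0.00292291
Evidence: 6.57489e-12 + 0.000150985 + 0.00292291 = 0.00307389
P(Level B | data) ≈ 0.0491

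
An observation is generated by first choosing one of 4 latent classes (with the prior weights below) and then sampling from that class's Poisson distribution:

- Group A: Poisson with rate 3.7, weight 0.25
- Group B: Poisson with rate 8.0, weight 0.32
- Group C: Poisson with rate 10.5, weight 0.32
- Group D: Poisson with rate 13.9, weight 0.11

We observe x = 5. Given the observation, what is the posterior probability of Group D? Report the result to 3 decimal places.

0.006

By Bayes' theorem, P(k | x) = π_k f_k(x) / Σ_j π_j f_j(x).
Evaluate each component's likelihood at the observed value:
  f_A = e^(−3.7)·3.7^5/5! = 0.142869
  f_B = e^(−8.0)·8.0^5/5! = 0.0916037
  f_C = e^(−10.5)·10.5^5/5! = 0.0292869
  f_D = e^(−13.9)·13.9^5/5! = 0.00397374
Unnormalised posteriors:
  π_A·f_A = 0.25 × 0.142869 = 0.0357172
  π_B·f_B = 0.32 × 0.0916037 = 0.0293132
  π_C·f_C = 0.32 × 0.0292869 = 0.0093718
  π_D·f_D = 0.11 × 0.00397374 = 0.000437111
Normaliser: 0.0357172 + 0.0293132 + 0.0093718 + 0.000437111 = 0.0748393
P(Group D | data) ≈ 0.006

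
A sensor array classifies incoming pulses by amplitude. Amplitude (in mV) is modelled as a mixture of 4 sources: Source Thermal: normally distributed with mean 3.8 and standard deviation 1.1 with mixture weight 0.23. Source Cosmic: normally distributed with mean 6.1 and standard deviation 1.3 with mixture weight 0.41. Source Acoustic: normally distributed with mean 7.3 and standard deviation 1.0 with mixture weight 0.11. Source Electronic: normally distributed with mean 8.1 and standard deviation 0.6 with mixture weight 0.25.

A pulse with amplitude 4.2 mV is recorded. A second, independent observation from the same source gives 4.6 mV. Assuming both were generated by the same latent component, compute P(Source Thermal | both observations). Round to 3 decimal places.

By Bayes' theorem, P(k | x) = π_k f_k(x) / Σ_j π_j f_j(x).
Since both observations come from the same component, the likelihood for component k is f_k(x₁)·f_k(x₂).
  p_Thermal = [(1/(1.1·√(2π)))·exp(−(4.2−3.8)²/(2·1.1²)) = 0.362675·exp(-0.06612) = 0.339472] × [0.278396] = 0.0945075
  p_Cosmic = [(1/(1.3·√(2π)))·exp(−(4.2−6.1)²/(2·1.3²)) = 0.306879·exp(-1.06805) = 0.105468] × [0.157712] = 0.0166336
  p_Acoustic = [(1/(1.0·√(2π)))·exp(−(4.2−7.3)²/(2·1.0²)) = 0.398942·exp(-4.80500) = 0.00326682] × [0.0104209] = 3.40433e-05
  p_Electronic = [(1/(0.6·√(2π)))·exp(−(4.2−8.1)²/(2·0.6²)) = 0.664904·exp(-21.12500) = 4.44926e-10] × [2.71469e-08] = 1.20784e-17
Multiply by the mixture weights:
  π_Thermal·p_Thermal = 0.23 × 0.0945075 = 0.0217367
  π_Cosmic·p_Cosmic = 0.41 × 0.0166336 = 0.00681976
  π_Acoustic·p_Acoustic = 0.11 × 3.40433e-05 = 3.74476e-06
  π_Electronic·p_Electronic = 0.25 × 1.20784e-17 = 3.01959e-18
Marginal: 0.0217367 + 0.00681976 + 3.74476e-06 + 3.01959e-18 = 0.0285602
P(Source Thermal | x₁,x₂) ≈ 0.761

0.761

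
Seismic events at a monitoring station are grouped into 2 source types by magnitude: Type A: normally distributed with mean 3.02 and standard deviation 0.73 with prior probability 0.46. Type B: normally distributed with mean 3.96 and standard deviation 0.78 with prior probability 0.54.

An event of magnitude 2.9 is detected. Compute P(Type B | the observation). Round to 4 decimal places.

0.3067

By Bayes' theorem, P(k | x) = P(Z=k) f_k(x) / Σ_j P(Z=j) f_j(x).
Component likelihoods at x = 2.9:
  L_A = (1/(0.73·√(2π)))·exp(−(2.9−3.02)²/(2·0.73²)) = 0.546496·exp(-0.01351) = 0.539162
  L_B = (1/(0.78·√(2π)))·exp(−(2.9−3.96)²/(2·0.78²)) = 0.511464·exp(-0.92341) = 0.203135
Unnormalised posteriors:
  P(Z=A)·L_A = 0.46 × 0.539162 = 0.248015
  P(Z=B)·L_B = 0.54 × 0.203135 = 0.109693
Normaliser: 0.248015 + 0.109693 = 0.357708
P(Type B | the observation) = 0.109693 / 0.357708 ≈ 0.3067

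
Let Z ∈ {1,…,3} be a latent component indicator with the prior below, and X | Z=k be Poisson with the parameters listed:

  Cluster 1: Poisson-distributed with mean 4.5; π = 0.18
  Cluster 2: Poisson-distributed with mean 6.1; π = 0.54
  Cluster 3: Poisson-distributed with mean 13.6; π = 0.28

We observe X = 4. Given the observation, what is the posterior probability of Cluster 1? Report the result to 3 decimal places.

Apply Bayes' rule: the posterior for each component is proportional to its prior times its likelihood at x.
Poisson probabilities:
  L_1 = 0.189808
  L_2 = 0.129393
  L_3 = 0.00176823
Multiply by the mixture weights:
  π_1·L_1 = 0.18 × 0.189808 = 0.0341654
  π_2·L_2 = 0.54 × 0.129393 = 0.0698724
  π_3·L_3 = 0.28 × 0.00176823 = 0.000495105
Marginal: 0.0341654 + 0.0698724 + 0.000495105 = 0.104533
Responsibility of Cluster 1: 0.0341654 / 0.104533 ≈ 0.327

0.327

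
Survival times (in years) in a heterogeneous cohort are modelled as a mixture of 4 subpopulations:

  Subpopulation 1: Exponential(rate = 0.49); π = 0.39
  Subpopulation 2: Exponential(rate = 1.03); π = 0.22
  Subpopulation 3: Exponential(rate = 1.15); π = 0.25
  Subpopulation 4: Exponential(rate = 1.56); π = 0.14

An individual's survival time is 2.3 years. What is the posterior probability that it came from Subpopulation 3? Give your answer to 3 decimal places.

Posterior ∝ prior × likelihood, so P(k | x) ∝ π_k f_k(x); normalise over all components.
Evaluate each component's likelihood at the observed value:
  f_1 = 0.49·e^(−0.49·2.3) = 0.49·e^(−1.1270) = 0.158762
  f_2 = 1.03·e^(−1.03·2.3) = 1.03·e^(−2.3690) = 0.0963815
  f_3 = 1.15·e^(−1.15·2.3) = 1.15·e^(−2.6450) = 0.0816562
  f_4 = 1.56·e^(−1.56·2.3) = 1.56·e^(−3.5880) = 0.0431396
Multiply by the mixture weights:
  π_1·f_1 = 0.39 × 0.158762 = 0.0619171
  π_2·f_2 = 0.22 × 0.0963815 = 0.0212039
  π_3·f_3 = 0.25 × 0.0816562 = 0.020414
  π_4·f_4 = 0.14 × 0.0431396 = 0.00603954
Normaliser: 0.0619171 + 0.0212039 + 0.020414 + 0.00603954 = 0.109575
P(Subpopulation 3 | x) ≈ 0.186

0.186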